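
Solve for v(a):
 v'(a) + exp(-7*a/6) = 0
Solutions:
 v(a) = C1 + 6*exp(-7*a/6)/7


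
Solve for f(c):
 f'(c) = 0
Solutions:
 f(c) = C1


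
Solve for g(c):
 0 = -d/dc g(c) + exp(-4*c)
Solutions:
 g(c) = C1 - exp(-4*c)/4


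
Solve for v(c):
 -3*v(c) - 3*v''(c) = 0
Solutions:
 v(c) = C1*sin(c) + C2*cos(c)


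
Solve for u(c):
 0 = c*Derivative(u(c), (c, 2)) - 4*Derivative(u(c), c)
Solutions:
 u(c) = C1 + C2*c^5


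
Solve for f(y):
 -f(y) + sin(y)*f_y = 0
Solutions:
 f(y) = C1*sqrt(cos(y) - 1)/sqrt(cos(y) + 1)


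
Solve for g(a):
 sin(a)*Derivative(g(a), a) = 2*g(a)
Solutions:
 g(a) = C1*(cos(a) - 1)/(cos(a) + 1)


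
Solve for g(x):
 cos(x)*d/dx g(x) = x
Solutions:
 g(x) = C1 + Integral(x/cos(x), x)


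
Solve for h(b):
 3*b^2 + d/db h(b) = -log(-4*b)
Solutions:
 h(b) = C1 - b^3 - b*log(-b) + b*(1 - 2*log(2))


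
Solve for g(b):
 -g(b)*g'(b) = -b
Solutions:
 g(b) = -sqrt(C1 + b^2)
 g(b) = sqrt(C1 + b^2)


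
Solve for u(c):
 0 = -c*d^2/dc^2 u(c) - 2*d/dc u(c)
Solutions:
 u(c) = C1 + C2/c


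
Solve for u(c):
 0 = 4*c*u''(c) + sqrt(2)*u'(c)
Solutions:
 u(c) = C1 + C2*c^(1 - sqrt(2)/4)


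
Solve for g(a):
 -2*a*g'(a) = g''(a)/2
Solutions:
 g(a) = C1 + C2*erf(sqrt(2)*a)


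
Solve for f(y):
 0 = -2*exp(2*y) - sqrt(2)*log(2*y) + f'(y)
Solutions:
 f(y) = C1 + sqrt(2)*y*log(y) + sqrt(2)*y*(-1 + log(2)) + exp(2*y)


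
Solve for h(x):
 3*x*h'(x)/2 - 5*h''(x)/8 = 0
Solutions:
 h(x) = C1 + C2*erfi(sqrt(30)*x/5)


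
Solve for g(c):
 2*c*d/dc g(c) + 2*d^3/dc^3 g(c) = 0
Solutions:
 g(c) = C1 + Integral(C2*airyai(-c) + C3*airybi(-c), c)


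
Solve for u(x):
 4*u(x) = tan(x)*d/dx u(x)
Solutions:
 u(x) = C1*sin(x)^4


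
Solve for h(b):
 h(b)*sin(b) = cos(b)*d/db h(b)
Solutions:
 h(b) = C1/cos(b)


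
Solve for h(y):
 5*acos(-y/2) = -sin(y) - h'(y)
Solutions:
 h(y) = C1 - 5*y*acos(-y/2) - 5*sqrt(4 - y^2) + cos(y)


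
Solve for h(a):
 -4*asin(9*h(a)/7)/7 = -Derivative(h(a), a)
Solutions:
 Integral(1/asin(9*_y/7), (_y, h(a))) = C1 + 4*a/7


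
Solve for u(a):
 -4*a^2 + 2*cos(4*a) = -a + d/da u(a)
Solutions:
 u(a) = C1 - 4*a^3/3 + a^2/2 + sin(4*a)/2


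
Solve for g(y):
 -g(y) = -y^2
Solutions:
 g(y) = y^2


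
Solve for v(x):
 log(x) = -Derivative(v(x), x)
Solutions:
 v(x) = C1 - x*log(x) + x


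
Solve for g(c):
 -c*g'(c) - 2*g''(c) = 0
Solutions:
 g(c) = C1 + C2*erf(c/2)


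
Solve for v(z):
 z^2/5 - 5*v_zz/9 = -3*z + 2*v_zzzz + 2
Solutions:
 v(z) = C1 + C2*z + C3*sin(sqrt(10)*z/6) + C4*cos(sqrt(10)*z/6) + 3*z^4/100 + 9*z^3/10 - 387*z^2/125


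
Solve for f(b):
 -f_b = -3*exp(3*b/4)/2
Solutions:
 f(b) = C1 + 2*exp(3*b/4)


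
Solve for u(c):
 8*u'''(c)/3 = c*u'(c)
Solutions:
 u(c) = C1 + Integral(C2*airyai(3^(1/3)*c/2) + C3*airybi(3^(1/3)*c/2), c)


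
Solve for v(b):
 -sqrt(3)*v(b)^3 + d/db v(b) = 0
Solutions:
 v(b) = -sqrt(2)*sqrt(-1/(C1 + sqrt(3)*b))/2
 v(b) = sqrt(2)*sqrt(-1/(C1 + sqrt(3)*b))/2


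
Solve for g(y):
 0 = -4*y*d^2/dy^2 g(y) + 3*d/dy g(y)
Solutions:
 g(y) = C1 + C2*y^(7/4)


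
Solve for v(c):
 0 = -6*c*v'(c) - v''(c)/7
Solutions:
 v(c) = C1 + C2*erf(sqrt(21)*c)


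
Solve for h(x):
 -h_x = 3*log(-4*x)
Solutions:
 h(x) = C1 - 3*x*log(-x) + 3*x*(1 - 2*log(2))


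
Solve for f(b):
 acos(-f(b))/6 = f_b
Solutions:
 Integral(1/acos(-_y), (_y, f(b))) = C1 + b/6


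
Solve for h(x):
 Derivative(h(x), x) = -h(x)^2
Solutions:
 h(x) = 1/(C1 + x)


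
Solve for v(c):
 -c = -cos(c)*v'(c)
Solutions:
 v(c) = C1 + Integral(c/cos(c), c)


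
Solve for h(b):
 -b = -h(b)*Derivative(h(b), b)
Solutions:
 h(b) = -sqrt(C1 + b^2)
 h(b) = sqrt(C1 + b^2)


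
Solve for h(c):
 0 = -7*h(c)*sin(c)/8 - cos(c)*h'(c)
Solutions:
 h(c) = C1*cos(c)^(7/8)


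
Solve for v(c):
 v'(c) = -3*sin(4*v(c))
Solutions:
 v(c) = -acos((-C1 - exp(24*c))/(C1 - exp(24*c)))/4 + pi/2
 v(c) = acos((-C1 - exp(24*c))/(C1 - exp(24*c)))/4


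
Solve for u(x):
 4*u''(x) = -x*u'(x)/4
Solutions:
 u(x) = C1 + C2*erf(sqrt(2)*x/8)


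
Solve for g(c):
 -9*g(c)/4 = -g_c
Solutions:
 g(c) = C1*exp(9*c/4)


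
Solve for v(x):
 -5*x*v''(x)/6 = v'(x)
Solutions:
 v(x) = C1 + C2/x^(1/5)


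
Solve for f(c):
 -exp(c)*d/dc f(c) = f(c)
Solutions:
 f(c) = C1*exp(exp(-c))


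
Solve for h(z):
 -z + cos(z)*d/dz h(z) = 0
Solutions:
 h(z) = C1 + Integral(z/cos(z), z)


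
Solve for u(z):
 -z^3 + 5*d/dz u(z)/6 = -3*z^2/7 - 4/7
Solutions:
 u(z) = C1 + 3*z^4/10 - 6*z^3/35 - 24*z/35


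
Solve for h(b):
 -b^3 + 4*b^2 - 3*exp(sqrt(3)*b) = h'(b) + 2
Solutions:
 h(b) = C1 - b^4/4 + 4*b^3/3 - 2*b - sqrt(3)*exp(sqrt(3)*b)


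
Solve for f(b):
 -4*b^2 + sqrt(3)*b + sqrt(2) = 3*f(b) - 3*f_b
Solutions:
 f(b) = C1*exp(b) - 4*b^2/3 - 8*b/3 + sqrt(3)*b/3 - 8/3 + sqrt(2)/3 + sqrt(3)/3


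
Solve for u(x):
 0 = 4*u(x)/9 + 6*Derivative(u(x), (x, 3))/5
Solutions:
 u(x) = C3*exp(-10^(1/3)*x/3) + (C1*sin(10^(1/3)*sqrt(3)*x/6) + C2*cos(10^(1/3)*sqrt(3)*x/6))*exp(10^(1/3)*x/6)


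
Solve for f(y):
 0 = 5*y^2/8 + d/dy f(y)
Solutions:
 f(y) = C1 - 5*y^3/24


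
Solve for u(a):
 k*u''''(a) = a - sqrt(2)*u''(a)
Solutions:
 u(a) = C1 + C2*a + C3*exp(-2^(1/4)*a*sqrt(-1/k)) + C4*exp(2^(1/4)*a*sqrt(-1/k)) + sqrt(2)*a^3/12


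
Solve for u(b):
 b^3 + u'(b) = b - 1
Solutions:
 u(b) = C1 - b^4/4 + b^2/2 - b


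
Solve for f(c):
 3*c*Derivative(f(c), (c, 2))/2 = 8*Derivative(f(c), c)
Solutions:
 f(c) = C1 + C2*c^(19/3)


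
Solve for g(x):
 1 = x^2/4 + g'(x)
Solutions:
 g(x) = C1 - x^3/12 + x


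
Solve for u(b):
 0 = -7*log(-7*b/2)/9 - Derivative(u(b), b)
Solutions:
 u(b) = C1 - 7*b*log(-b)/9 + 7*b*(-log(7) + log(2) + 1)/9


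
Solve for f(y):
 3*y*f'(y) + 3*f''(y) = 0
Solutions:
 f(y) = C1 + C2*erf(sqrt(2)*y/2)


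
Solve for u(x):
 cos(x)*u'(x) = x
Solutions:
 u(x) = C1 + Integral(x/cos(x), x)


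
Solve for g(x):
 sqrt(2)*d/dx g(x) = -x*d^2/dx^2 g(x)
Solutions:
 g(x) = C1 + C2*x^(1 - sqrt(2))


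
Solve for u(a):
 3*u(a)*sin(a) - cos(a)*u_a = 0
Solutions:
 u(a) = C1/cos(a)^3


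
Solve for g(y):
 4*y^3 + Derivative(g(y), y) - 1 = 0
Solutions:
 g(y) = C1 - y^4 + y


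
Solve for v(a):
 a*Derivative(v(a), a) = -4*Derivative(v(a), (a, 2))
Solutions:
 v(a) = C1 + C2*erf(sqrt(2)*a/4)


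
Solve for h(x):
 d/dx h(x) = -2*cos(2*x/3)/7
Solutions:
 h(x) = C1 - 3*sin(2*x/3)/7


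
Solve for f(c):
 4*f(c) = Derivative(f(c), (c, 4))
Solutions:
 f(c) = C1*exp(-sqrt(2)*c) + C2*exp(sqrt(2)*c) + C3*sin(sqrt(2)*c) + C4*cos(sqrt(2)*c)


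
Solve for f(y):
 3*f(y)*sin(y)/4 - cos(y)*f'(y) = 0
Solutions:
 f(y) = C1/cos(y)^(3/4)


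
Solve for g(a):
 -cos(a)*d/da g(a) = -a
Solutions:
 g(a) = C1 + Integral(a/cos(a), a)


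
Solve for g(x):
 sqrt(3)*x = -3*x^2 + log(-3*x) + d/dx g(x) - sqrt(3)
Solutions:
 g(x) = C1 + x^3 + sqrt(3)*x^2/2 - x*log(-x) + x*(-log(3) + 1 + sqrt(3))


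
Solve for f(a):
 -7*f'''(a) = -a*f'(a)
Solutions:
 f(a) = C1 + Integral(C2*airyai(7^(2/3)*a/7) + C3*airybi(7^(2/3)*a/7), a)


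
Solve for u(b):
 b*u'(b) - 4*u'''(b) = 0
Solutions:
 u(b) = C1 + Integral(C2*airyai(2^(1/3)*b/2) + C3*airybi(2^(1/3)*b/2), b)


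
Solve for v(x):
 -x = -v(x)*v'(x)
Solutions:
 v(x) = -sqrt(C1 + x^2)
 v(x) = sqrt(C1 + x^2)


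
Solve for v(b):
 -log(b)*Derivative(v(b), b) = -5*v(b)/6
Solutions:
 v(b) = C1*exp(5*li(b)/6)


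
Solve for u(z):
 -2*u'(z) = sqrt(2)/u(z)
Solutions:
 u(z) = -sqrt(C1 - sqrt(2)*z)
 u(z) = sqrt(C1 - sqrt(2)*z)


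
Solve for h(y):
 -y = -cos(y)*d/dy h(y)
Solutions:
 h(y) = C1 + Integral(y/cos(y), y)


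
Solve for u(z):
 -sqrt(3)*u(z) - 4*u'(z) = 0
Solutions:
 u(z) = C1*exp(-sqrt(3)*z/4)


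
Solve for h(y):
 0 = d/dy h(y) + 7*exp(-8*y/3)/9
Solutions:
 h(y) = C1 + 7*exp(-8*y/3)/24


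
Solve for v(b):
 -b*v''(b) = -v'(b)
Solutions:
 v(b) = C1 + C2*b^2


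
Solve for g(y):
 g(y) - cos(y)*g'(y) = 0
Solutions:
 g(y) = C1*sqrt(sin(y) + 1)/sqrt(sin(y) - 1)


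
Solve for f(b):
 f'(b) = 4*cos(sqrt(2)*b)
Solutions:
 f(b) = C1 + 2*sqrt(2)*sin(sqrt(2)*b)


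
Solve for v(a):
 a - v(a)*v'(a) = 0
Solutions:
 v(a) = -sqrt(C1 + a^2)
 v(a) = sqrt(C1 + a^2)


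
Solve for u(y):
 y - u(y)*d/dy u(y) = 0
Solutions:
 u(y) = -sqrt(C1 + y^2)
 u(y) = sqrt(C1 + y^2)


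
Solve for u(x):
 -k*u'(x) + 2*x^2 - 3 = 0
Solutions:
 u(x) = C1 + 2*x^3/(3*k) - 3*x/k


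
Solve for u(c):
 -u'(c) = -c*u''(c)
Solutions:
 u(c) = C1 + C2*c^2


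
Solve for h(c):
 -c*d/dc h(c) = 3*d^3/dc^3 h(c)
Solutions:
 h(c) = C1 + Integral(C2*airyai(-3^(2/3)*c/3) + C3*airybi(-3^(2/3)*c/3), c)


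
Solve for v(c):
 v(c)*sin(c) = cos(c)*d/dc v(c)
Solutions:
 v(c) = C1/cos(c)


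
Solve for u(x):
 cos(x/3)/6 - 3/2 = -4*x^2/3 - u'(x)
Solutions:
 u(x) = C1 - 4*x^3/9 + 3*x/2 - sin(x/3)/2


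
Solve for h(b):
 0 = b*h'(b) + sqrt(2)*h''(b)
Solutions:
 h(b) = C1 + C2*erf(2^(1/4)*b/2)


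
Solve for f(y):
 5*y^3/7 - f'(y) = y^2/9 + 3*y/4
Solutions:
 f(y) = C1 + 5*y^4/28 - y^3/27 - 3*y^2/8


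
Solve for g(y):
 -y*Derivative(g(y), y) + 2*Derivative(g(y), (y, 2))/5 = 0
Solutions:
 g(y) = C1 + C2*erfi(sqrt(5)*y/2)


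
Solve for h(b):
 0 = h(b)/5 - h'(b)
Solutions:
 h(b) = C1*exp(b/5)


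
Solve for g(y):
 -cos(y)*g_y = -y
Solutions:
 g(y) = C1 + Integral(y/cos(y), y)


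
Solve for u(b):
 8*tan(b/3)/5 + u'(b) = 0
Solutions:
 u(b) = C1 + 24*log(cos(b/3))/5


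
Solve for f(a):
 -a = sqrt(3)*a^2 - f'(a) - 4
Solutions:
 f(a) = C1 + sqrt(3)*a^3/3 + a^2/2 - 4*a


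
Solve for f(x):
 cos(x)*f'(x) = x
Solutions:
 f(x) = C1 + Integral(x/cos(x), x)


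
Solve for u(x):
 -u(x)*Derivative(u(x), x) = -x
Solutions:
 u(x) = -sqrt(C1 + x^2)
 u(x) = sqrt(C1 + x^2)


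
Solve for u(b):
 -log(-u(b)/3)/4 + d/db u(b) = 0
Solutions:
 -4*Integral(1/(log(-_y) - log(3)), (_y, u(b))) = C1 - b


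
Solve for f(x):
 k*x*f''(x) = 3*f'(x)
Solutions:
 f(x) = C1 + x^(((re(k) + 3)*re(k) + im(k)^2)/(re(k)^2 + im(k)^2))*(C2*sin(3*log(x)*Abs(im(k))/(re(k)^2 + im(k)^2)) + C3*cos(3*log(x)*im(k)/(re(k)^2 + im(k)^2)))


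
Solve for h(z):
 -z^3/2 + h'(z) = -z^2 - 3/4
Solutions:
 h(z) = C1 + z^4/8 - z^3/3 - 3*z/4


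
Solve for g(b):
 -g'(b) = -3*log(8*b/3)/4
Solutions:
 g(b) = C1 + 3*b*log(b)/4 - 3*b*log(3)/4 - 3*b/4 + 9*b*log(2)/4


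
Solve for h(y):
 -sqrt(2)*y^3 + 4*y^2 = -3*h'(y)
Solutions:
 h(y) = C1 + sqrt(2)*y^4/12 - 4*y^3/9


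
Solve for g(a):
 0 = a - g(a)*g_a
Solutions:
 g(a) = -sqrt(C1 + a^2)
 g(a) = sqrt(C1 + a^2)


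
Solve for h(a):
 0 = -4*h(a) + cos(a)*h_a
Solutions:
 h(a) = C1*(sin(a)^2 + 2*sin(a) + 1)/(sin(a)^2 - 2*sin(a) + 1)


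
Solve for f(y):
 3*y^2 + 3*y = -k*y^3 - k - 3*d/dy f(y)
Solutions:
 f(y) = C1 - k*y^4/12 - k*y/3 - y^3/3 - y^2/2


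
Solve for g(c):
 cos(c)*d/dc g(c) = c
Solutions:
 g(c) = C1 + Integral(c/cos(c), c)


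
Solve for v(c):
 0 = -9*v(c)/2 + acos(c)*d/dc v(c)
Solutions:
 v(c) = C1*exp(9*Integral(1/acos(c), c)/2)


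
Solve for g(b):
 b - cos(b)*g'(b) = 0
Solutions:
 g(b) = C1 + Integral(b/cos(b), b)


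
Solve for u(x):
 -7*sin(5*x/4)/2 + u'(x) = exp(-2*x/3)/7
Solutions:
 u(x) = C1 - 14*cos(5*x/4)/5 - 3*exp(-2*x/3)/14


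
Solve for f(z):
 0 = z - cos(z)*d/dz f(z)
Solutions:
 f(z) = C1 + Integral(z/cos(z), z)


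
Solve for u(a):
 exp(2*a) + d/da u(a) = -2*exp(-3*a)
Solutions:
 u(a) = C1 - exp(2*a)/2 + 2*exp(-3*a)/3


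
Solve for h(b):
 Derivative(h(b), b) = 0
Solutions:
 h(b) = C1


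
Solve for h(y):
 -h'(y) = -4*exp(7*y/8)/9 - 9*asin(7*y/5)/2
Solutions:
 h(y) = C1 + 9*y*asin(7*y/5)/2 + 9*sqrt(25 - 49*y^2)/14 + 32*exp(7*y/8)/63


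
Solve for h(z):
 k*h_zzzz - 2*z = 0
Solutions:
 h(z) = C1 + C2*z + C3*z^2 + C4*z^3 + z^5/(60*k)


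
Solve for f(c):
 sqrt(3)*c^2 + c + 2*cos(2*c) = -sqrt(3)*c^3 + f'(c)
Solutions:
 f(c) = C1 + sqrt(3)*c^4/4 + sqrt(3)*c^3/3 + c^2/2 + sin(2*c)


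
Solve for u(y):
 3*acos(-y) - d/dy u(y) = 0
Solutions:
 u(y) = C1 + 3*y*acos(-y) + 3*sqrt(1 - y^2)


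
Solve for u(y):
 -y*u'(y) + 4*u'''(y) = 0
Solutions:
 u(y) = C1 + Integral(C2*airyai(2^(1/3)*y/2) + C3*airybi(2^(1/3)*y/2), y)


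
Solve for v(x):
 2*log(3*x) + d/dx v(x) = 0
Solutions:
 v(x) = C1 - 2*x*log(x) - x*log(9) + 2*x


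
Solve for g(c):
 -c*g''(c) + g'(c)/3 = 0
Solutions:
 g(c) = C1 + C2*c^(4/3)


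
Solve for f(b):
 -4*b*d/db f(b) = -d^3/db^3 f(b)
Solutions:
 f(b) = C1 + Integral(C2*airyai(2^(2/3)*b) + C3*airybi(2^(2/3)*b), b)


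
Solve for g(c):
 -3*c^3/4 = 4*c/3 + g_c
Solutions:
 g(c) = C1 - 3*c^4/16 - 2*c^2/3


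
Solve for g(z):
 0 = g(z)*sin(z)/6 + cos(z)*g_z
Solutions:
 g(z) = C1*cos(z)^(1/6)


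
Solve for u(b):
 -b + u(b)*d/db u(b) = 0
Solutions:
 u(b) = -sqrt(C1 + b^2)
 u(b) = sqrt(C1 + b^2)


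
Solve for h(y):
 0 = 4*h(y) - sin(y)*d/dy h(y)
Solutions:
 h(y) = C1*(cos(y)^2 - 2*cos(y) + 1)/(cos(y)^2 + 2*cos(y) + 1)


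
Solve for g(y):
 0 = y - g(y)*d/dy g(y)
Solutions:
 g(y) = -sqrt(C1 + y^2)
 g(y) = sqrt(C1 + y^2)


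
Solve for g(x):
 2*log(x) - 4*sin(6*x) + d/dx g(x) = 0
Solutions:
 g(x) = C1 - 2*x*log(x) + 2*x - 2*cos(6*x)/3


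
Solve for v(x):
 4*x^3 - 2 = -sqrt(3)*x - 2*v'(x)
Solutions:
 v(x) = C1 - x^4/2 - sqrt(3)*x^2/4 + x


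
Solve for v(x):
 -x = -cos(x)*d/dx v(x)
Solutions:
 v(x) = C1 + Integral(x/cos(x), x)


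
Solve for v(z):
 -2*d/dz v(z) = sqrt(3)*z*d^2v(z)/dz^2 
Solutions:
 v(z) = C1 + C2*z^(1 - 2*sqrt(3)/3)


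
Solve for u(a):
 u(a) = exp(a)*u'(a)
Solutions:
 u(a) = C1*exp(-exp(-a))


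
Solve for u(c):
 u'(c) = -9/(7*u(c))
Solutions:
 u(c) = -sqrt(C1 - 126*c)/7
 u(c) = sqrt(C1 - 126*c)/7


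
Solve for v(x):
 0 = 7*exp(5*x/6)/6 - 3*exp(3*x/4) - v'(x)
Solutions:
 v(x) = C1 + 7*exp(5*x/6)/5 - 4*exp(3*x/4)


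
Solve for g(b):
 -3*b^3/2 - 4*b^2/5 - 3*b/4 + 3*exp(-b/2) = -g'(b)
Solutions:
 g(b) = C1 + 3*b^4/8 + 4*b^3/15 + 3*b^2/8 + 6*exp(-b/2)


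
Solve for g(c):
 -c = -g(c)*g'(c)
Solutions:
 g(c) = -sqrt(C1 + c^2)
 g(c) = sqrt(C1 + c^2)


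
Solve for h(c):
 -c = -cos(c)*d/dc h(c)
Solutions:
 h(c) = C1 + Integral(c/cos(c), c)


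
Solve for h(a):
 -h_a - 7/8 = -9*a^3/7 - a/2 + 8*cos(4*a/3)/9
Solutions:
 h(a) = C1 + 9*a^4/28 + a^2/4 - 7*a/8 - 2*sin(4*a/3)/3


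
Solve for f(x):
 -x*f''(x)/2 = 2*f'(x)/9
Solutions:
 f(x) = C1 + C2*x^(5/9)


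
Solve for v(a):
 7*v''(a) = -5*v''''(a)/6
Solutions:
 v(a) = C1 + C2*a + C3*sin(sqrt(210)*a/5) + C4*cos(sqrt(210)*a/5)


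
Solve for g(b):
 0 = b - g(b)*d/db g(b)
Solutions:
 g(b) = -sqrt(C1 + b^2)
 g(b) = sqrt(C1 + b^2)


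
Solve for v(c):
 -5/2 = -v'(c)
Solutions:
 v(c) = C1 + 5*c/2


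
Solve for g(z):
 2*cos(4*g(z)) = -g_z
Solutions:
 g(z) = -asin((C1 + exp(16*z))/(C1 - exp(16*z)))/4 + pi/4
 g(z) = asin((C1 + exp(16*z))/(C1 - exp(16*z)))/4


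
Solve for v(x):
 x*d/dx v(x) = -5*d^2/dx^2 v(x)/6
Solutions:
 v(x) = C1 + C2*erf(sqrt(15)*x/5)


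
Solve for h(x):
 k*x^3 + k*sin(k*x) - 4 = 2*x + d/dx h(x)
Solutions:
 h(x) = C1 + k*x^4/4 - x^2 - 4*x - cos(k*x)


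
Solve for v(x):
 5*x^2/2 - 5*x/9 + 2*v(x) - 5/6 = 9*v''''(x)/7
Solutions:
 v(x) = C1*exp(-14^(1/4)*sqrt(3)*x/3) + C2*exp(14^(1/4)*sqrt(3)*x/3) + C3*sin(14^(1/4)*sqrt(3)*x/3) + C4*cos(14^(1/4)*sqrt(3)*x/3) - 5*x^2/4 + 5*x/18 + 5/12


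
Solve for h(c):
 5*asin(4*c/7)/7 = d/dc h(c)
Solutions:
 h(c) = C1 + 5*c*asin(4*c/7)/7 + 5*sqrt(49 - 16*c^2)/28


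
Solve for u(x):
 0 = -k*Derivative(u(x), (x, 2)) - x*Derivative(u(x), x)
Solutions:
 u(x) = C1 + C2*sqrt(k)*erf(sqrt(2)*x*sqrt(1/k)/2)


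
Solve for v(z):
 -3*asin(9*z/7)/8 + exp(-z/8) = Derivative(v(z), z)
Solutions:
 v(z) = C1 - 3*z*asin(9*z/7)/8 - sqrt(49 - 81*z^2)/24 - 8*exp(-z/8)


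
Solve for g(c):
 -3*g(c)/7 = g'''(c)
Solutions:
 g(c) = C3*exp(-3^(1/3)*7^(2/3)*c/7) + (C1*sin(3^(5/6)*7^(2/3)*c/14) + C2*cos(3^(5/6)*7^(2/3)*c/14))*exp(3^(1/3)*7^(2/3)*c/14)


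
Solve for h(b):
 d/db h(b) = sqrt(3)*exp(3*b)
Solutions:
 h(b) = C1 + sqrt(3)*exp(3*b)/3


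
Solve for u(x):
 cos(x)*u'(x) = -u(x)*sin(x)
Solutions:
 u(x) = C1*cos(x)


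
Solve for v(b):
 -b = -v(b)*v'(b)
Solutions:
 v(b) = -sqrt(C1 + b^2)
 v(b) = sqrt(C1 + b^2)


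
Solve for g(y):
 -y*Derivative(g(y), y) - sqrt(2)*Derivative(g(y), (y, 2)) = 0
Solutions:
 g(y) = C1 + C2*erf(2^(1/4)*y/2)


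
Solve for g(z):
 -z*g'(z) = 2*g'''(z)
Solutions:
 g(z) = C1 + Integral(C2*airyai(-2^(2/3)*z/2) + C3*airybi(-2^(2/3)*z/2), z)


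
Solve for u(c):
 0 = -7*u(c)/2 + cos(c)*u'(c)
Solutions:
 u(c) = C1*(sin(c) + 1)^(7/4)/(sin(c) - 1)^(7/4)


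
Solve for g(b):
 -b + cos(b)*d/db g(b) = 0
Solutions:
 g(b) = C1 + Integral(b/cos(b), b)


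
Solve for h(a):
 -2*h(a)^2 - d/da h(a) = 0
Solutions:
 h(a) = 1/(C1 + 2*a)


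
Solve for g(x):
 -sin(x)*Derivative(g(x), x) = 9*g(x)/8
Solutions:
 g(x) = C1*(cos(x) + 1)^(9/16)/(cos(x) - 1)^(9/16)


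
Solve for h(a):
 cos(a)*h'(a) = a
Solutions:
 h(a) = C1 + Integral(a/cos(a), a)


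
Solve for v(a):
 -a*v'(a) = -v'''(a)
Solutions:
 v(a) = C1 + Integral(C2*airyai(a) + C3*airybi(a), a)


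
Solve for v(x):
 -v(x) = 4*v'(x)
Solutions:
 v(x) = C1*exp(-x/4)


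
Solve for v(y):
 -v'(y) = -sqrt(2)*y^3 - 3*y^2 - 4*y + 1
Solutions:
 v(y) = C1 + sqrt(2)*y^4/4 + y^3 + 2*y^2 - y


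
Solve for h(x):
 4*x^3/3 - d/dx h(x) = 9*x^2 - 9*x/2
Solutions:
 h(x) = C1 + x^4/3 - 3*x^3 + 9*x^2/4


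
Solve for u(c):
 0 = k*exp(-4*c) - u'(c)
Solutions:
 u(c) = C1 - k*exp(-4*c)/4


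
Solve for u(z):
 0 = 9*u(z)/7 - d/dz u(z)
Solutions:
 u(z) = C1*exp(9*z/7)


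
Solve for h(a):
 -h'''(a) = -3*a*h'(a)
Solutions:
 h(a) = C1 + Integral(C2*airyai(3^(1/3)*a) + C3*airybi(3^(1/3)*a), a)


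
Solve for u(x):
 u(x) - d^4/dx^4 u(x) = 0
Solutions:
 u(x) = C1*exp(-x) + C2*exp(x) + C3*sin(x) + C4*cos(x)


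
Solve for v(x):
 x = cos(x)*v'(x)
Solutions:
 v(x) = C1 + Integral(x/cos(x), x)


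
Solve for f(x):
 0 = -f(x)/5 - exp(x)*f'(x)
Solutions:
 f(x) = C1*exp(exp(-x)/5)


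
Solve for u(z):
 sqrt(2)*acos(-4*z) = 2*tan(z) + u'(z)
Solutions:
 u(z) = C1 + sqrt(2)*(z*acos(-4*z) + sqrt(1 - 16*z^2)/4) + 2*log(cos(z))


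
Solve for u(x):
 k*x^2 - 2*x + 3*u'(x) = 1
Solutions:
 u(x) = C1 - k*x^3/9 + x^2/3 + x/3


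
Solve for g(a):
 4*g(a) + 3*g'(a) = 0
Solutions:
 g(a) = C1*exp(-4*a/3)


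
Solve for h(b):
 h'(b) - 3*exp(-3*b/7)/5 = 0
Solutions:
 h(b) = C1 - 7*exp(-3*b/7)/5


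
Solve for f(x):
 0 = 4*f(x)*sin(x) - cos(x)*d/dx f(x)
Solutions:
 f(x) = C1/cos(x)^4


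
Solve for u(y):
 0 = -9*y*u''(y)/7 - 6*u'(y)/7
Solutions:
 u(y) = C1 + C2*y^(1/3)


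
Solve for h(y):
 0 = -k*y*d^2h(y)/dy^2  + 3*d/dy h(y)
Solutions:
 h(y) = C1 + y^(((re(k) + 3)*re(k) + im(k)^2)/(re(k)^2 + im(k)^2))*(C2*sin(3*log(y)*Abs(im(k))/(re(k)^2 + im(k)^2)) + C3*cos(3*log(y)*im(k)/(re(k)^2 + im(k)^2)))


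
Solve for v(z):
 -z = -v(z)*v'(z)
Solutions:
 v(z) = -sqrt(C1 + z^2)
 v(z) = sqrt(C1 + z^2)


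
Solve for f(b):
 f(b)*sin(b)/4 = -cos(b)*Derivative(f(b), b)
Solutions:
 f(b) = C1*cos(b)^(1/4)


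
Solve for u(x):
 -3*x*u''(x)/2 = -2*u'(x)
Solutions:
 u(x) = C1 + C2*x^(7/3)


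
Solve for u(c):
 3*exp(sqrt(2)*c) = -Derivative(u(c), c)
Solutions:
 u(c) = C1 - 3*sqrt(2)*exp(sqrt(2)*c)/2


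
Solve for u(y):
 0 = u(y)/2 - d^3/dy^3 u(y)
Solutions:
 u(y) = C3*exp(2^(2/3)*y/2) + (C1*sin(2^(2/3)*sqrt(3)*y/4) + C2*cos(2^(2/3)*sqrt(3)*y/4))*exp(-2^(2/3)*y/4)


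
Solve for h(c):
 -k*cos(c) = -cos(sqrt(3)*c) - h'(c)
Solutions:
 h(c) = C1 + k*sin(c) - sqrt(3)*sin(sqrt(3)*c)/3


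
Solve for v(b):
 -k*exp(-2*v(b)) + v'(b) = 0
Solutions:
 v(b) = log(-sqrt(C1 + 2*b*k))
 v(b) = log(C1 + 2*b*k)/2


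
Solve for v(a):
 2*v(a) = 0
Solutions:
 v(a) = 0


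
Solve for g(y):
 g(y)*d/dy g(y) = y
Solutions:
 g(y) = -sqrt(C1 + y^2)
 g(y) = sqrt(C1 + y^2)


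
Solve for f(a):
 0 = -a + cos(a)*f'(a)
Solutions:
 f(a) = C1 + Integral(a/cos(a), a)


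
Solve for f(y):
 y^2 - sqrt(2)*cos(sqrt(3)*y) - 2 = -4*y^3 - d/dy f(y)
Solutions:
 f(y) = C1 - y^4 - y^3/3 + 2*y + sqrt(6)*sin(sqrt(3)*y)/3


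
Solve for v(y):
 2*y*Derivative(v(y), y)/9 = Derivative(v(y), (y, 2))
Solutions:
 v(y) = C1 + C2*erfi(y/3)


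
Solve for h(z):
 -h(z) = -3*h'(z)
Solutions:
 h(z) = C1*exp(z/3)


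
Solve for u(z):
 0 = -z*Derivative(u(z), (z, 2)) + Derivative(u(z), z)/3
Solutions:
 u(z) = C1 + C2*z^(4/3)


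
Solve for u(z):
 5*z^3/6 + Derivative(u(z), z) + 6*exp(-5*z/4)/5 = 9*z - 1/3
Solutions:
 u(z) = C1 - 5*z^4/24 + 9*z^2/2 - z/3 + 24*exp(-5*z/4)/25


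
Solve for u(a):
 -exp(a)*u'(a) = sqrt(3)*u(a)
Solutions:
 u(a) = C1*exp(sqrt(3)*exp(-a))


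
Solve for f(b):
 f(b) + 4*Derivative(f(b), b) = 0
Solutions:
 f(b) = C1*exp(-b/4)


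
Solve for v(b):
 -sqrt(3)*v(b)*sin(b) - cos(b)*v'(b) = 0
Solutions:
 v(b) = C1*cos(b)^(sqrt(3))


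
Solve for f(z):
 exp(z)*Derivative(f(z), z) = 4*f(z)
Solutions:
 f(z) = C1*exp(-4*exp(-z))


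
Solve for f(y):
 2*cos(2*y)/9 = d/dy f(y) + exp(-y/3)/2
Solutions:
 f(y) = C1 + sin(2*y)/9 + 3*exp(-y/3)/2


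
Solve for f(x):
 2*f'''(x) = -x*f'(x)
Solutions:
 f(x) = C1 + Integral(C2*airyai(-2^(2/3)*x/2) + C3*airybi(-2^(2/3)*x/2), x)


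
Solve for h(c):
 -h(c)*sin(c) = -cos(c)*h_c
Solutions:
 h(c) = C1/cos(c)


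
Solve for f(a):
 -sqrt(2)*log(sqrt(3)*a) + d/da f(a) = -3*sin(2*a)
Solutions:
 f(a) = C1 + sqrt(2)*a*(log(a) - 1) + sqrt(2)*a*log(3)/2 + 3*cos(2*a)/2


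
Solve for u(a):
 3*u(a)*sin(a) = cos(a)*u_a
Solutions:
 u(a) = C1/cos(a)^3


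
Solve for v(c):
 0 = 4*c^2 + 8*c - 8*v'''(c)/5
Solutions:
 v(c) = C1 + C2*c + C3*c^2 + c^5/24 + 5*c^4/24


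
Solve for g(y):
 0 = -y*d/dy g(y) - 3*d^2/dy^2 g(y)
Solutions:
 g(y) = C1 + C2*erf(sqrt(6)*y/6)


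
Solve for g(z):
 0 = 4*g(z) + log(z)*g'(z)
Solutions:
 g(z) = C1*exp(-4*li(z))


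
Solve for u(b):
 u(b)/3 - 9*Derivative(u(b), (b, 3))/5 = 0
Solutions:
 u(b) = C3*exp(5^(1/3)*b/3) + (C1*sin(sqrt(3)*5^(1/3)*b/6) + C2*cos(sqrt(3)*5^(1/3)*b/6))*exp(-5^(1/3)*b/6)


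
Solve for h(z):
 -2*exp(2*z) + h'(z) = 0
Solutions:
 h(z) = C1 + exp(2*z)


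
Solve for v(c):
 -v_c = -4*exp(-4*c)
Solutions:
 v(c) = C1 - exp(-4*c)


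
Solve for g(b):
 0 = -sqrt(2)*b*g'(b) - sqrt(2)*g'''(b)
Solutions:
 g(b) = C1 + Integral(C2*airyai(-b) + C3*airybi(-b), b)


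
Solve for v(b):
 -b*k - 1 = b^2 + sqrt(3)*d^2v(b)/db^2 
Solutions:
 v(b) = C1 + C2*b - sqrt(3)*b^4/36 - sqrt(3)*b^3*k/18 - sqrt(3)*b^2/6


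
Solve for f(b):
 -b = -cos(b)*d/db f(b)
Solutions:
 f(b) = C1 + Integral(b/cos(b), b)


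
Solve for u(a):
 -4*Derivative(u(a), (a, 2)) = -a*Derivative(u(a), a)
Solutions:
 u(a) = C1 + C2*erfi(sqrt(2)*a/4)


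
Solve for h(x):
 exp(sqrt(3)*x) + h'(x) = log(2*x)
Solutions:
 h(x) = C1 + x*log(x) + x*(-1 + log(2)) - sqrt(3)*exp(sqrt(3)*x)/3


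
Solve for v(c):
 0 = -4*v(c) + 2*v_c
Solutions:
 v(c) = C1*exp(2*c)


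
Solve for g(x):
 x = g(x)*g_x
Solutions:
 g(x) = -sqrt(C1 + x^2)
 g(x) = sqrt(C1 + x^2)


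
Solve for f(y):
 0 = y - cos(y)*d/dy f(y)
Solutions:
 f(y) = C1 + Integral(y/cos(y), y)


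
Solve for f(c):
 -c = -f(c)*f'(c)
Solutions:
 f(c) = -sqrt(C1 + c^2)
 f(c) = sqrt(C1 + c^2)


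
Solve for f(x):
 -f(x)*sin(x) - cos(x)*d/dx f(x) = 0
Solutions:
 f(x) = C1*cos(x)


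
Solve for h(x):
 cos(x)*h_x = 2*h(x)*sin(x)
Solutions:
 h(x) = C1/cos(x)^2


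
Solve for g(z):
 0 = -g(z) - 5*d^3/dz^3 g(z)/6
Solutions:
 g(z) = C3*exp(-5^(2/3)*6^(1/3)*z/5) + (C1*sin(2^(1/3)*3^(5/6)*5^(2/3)*z/10) + C2*cos(2^(1/3)*3^(5/6)*5^(2/3)*z/10))*exp(5^(2/3)*6^(1/3)*z/10)


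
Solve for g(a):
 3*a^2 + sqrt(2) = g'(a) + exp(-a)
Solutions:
 g(a) = C1 + a^3 + sqrt(2)*a + exp(-a)


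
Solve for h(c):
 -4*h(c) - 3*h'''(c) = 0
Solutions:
 h(c) = C3*exp(-6^(2/3)*c/3) + (C1*sin(2^(2/3)*3^(1/6)*c/2) + C2*cos(2^(2/3)*3^(1/6)*c/2))*exp(6^(2/3)*c/6)


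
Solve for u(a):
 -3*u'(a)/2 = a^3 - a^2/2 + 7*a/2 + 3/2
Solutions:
 u(a) = C1 - a^4/6 + a^3/9 - 7*a^2/6 - a


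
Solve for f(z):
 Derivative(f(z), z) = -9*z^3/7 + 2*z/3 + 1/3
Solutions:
 f(z) = C1 - 9*z^4/28 + z^2/3 + z/3


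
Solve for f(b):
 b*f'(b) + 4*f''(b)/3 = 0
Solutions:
 f(b) = C1 + C2*erf(sqrt(6)*b/4)


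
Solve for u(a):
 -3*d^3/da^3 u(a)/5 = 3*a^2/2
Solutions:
 u(a) = C1 + C2*a + C3*a^2 - a^5/24


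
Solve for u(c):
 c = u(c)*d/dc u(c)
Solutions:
 u(c) = -sqrt(C1 + c^2)
 u(c) = sqrt(C1 + c^2)


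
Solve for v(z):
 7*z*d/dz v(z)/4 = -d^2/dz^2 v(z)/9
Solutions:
 v(z) = C1 + C2*erf(3*sqrt(14)*z/4)


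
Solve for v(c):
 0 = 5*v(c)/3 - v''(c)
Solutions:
 v(c) = C1*exp(-sqrt(15)*c/3) + C2*exp(sqrt(15)*c/3)


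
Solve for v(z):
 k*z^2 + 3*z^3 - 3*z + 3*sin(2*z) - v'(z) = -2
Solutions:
 v(z) = C1 + k*z^3/3 + 3*z^4/4 - 3*z^2/2 + 2*z - 3*cos(2*z)/2


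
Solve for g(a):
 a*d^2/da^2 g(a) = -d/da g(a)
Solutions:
 g(a) = C1 + C2*log(a)


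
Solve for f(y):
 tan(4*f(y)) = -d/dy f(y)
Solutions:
 f(y) = -asin(C1*exp(-4*y))/4 + pi/4
 f(y) = asin(C1*exp(-4*y))/4


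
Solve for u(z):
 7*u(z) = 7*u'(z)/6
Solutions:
 u(z) = C1*exp(6*z)


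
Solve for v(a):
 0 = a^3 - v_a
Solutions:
 v(a) = C1 + a^4/4


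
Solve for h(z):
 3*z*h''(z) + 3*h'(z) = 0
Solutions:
 h(z) = C1 + C2*log(z)


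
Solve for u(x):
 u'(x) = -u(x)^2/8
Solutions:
 u(x) = 8/(C1 + x)


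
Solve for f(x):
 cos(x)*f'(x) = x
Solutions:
 f(x) = C1 + Integral(x/cos(x), x)


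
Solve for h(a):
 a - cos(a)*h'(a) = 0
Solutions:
 h(a) = C1 + Integral(a/cos(a), a)


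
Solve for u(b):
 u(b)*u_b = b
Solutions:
 u(b) = -sqrt(C1 + b^2)
 u(b) = sqrt(C1 + b^2)


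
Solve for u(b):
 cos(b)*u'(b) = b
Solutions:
 u(b) = C1 + Integral(b/cos(b), b)


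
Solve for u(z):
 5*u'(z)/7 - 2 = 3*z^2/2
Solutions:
 u(z) = C1 + 7*z^3/10 + 14*z/5


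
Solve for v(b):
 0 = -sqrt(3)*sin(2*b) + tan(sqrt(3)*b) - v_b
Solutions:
 v(b) = C1 - sqrt(3)*log(cos(sqrt(3)*b))/3 + sqrt(3)*cos(2*b)/2


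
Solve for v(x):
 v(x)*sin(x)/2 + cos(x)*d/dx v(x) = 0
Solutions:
 v(x) = C1*sqrt(cos(x))


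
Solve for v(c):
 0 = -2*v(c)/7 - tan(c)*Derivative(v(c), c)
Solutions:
 v(c) = C1/sin(c)^(2/7)


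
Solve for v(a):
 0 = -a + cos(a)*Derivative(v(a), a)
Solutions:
 v(a) = C1 + Integral(a/cos(a), a)


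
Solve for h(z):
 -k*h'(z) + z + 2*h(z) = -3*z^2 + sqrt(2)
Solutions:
 h(z) = C1*exp(2*z/k) - 3*k^2/4 - 3*k*z/2 - k/4 - 3*z^2/2 - z/2 + sqrt(2)/2


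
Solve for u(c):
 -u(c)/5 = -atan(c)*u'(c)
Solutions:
 u(c) = C1*exp(Integral(1/atan(c), c)/5)


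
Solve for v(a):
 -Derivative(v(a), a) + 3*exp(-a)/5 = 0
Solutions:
 v(a) = C1 - 3*exp(-a)/5


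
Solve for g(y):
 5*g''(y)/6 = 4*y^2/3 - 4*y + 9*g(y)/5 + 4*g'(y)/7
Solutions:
 g(y) = C1*exp(3*y*(4 - sqrt(310))/35) + C2*exp(3*y*(4 + sqrt(310))/35) - 20*y^2/27 + 4580*y/1701 - 165100/107163


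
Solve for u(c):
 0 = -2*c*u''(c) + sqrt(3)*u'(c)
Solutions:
 u(c) = C1 + C2*c^(sqrt(3)/2 + 1)


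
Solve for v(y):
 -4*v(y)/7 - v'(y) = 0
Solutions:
 v(y) = C1*exp(-4*y/7)


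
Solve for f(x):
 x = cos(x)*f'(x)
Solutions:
 f(x) = C1 + Integral(x/cos(x), x)


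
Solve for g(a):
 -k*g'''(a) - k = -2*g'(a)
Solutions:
 g(a) = C1 + C2*exp(-sqrt(2)*a*sqrt(1/k)) + C3*exp(sqrt(2)*a*sqrt(1/k)) + a*k/2


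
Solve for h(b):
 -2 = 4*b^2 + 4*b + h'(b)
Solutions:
 h(b) = C1 - 4*b^3/3 - 2*b^2 - 2*b


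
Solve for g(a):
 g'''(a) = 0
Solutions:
 g(a) = C1 + C2*a + C3*a^2


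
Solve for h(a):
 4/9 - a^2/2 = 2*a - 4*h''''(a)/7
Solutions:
 h(a) = C1 + C2*a + C3*a^2 + C4*a^3 + 7*a^6/2880 + 7*a^5/240 - 7*a^4/216


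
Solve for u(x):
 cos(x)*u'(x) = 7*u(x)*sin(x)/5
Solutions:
 u(x) = C1/cos(x)^(7/5)


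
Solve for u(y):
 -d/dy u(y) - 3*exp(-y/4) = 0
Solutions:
 u(y) = C1 + 12*exp(-y/4)


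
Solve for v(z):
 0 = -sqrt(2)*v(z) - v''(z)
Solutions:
 v(z) = C1*sin(2^(1/4)*z) + C2*cos(2^(1/4)*z)


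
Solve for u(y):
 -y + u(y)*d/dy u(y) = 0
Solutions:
 u(y) = -sqrt(C1 + y^2)
 u(y) = sqrt(C1 + y^2)


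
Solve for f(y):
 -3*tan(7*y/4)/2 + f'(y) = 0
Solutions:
 f(y) = C1 - 6*log(cos(7*y/4))/7


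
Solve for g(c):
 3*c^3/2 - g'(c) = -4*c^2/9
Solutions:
 g(c) = C1 + 3*c^4/8 + 4*c^3/27


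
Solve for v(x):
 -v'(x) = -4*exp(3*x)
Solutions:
 v(x) = C1 + 4*exp(3*x)/3


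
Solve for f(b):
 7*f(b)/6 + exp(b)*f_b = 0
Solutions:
 f(b) = C1*exp(7*exp(-b)/6)


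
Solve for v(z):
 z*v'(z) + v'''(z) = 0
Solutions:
 v(z) = C1 + Integral(C2*airyai(-z) + C3*airybi(-z), z)


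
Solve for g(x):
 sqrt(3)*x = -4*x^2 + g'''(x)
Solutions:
 g(x) = C1 + C2*x + C3*x^2 + x^5/15 + sqrt(3)*x^4/24


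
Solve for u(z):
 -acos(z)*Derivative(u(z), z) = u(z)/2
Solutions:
 u(z) = C1*exp(-Integral(1/acos(z), z)/2)


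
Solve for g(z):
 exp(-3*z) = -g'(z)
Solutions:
 g(z) = C1 + exp(-3*z)/3


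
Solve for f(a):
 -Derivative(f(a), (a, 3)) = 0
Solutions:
 f(a) = C1 + C2*a + C3*a^2


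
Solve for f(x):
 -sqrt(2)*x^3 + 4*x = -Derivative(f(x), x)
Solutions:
 f(x) = C1 + sqrt(2)*x^4/4 - 2*x^2


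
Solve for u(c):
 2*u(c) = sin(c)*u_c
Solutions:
 u(c) = C1*(cos(c) - 1)/(cos(c) + 1)


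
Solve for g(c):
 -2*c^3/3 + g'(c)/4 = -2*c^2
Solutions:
 g(c) = C1 + 2*c^4/3 - 8*c^3/3


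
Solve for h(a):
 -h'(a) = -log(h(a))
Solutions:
 li(h(a)) = C1 + a


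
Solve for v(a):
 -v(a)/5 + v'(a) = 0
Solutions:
 v(a) = C1*exp(a/5)


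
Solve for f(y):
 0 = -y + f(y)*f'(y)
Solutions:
 f(y) = -sqrt(C1 + y^2)
 f(y) = sqrt(C1 + y^2)


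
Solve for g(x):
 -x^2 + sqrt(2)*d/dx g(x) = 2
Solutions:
 g(x) = C1 + sqrt(2)*x^3/6 + sqrt(2)*x


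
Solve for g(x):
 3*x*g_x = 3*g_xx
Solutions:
 g(x) = C1 + C2*erfi(sqrt(2)*x/2)


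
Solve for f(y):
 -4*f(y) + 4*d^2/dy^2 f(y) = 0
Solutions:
 f(y) = C1*exp(-y) + C2*exp(y)


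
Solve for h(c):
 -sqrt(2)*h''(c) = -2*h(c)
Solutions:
 h(c) = C1*exp(-2^(1/4)*c) + C2*exp(2^(1/4)*c)


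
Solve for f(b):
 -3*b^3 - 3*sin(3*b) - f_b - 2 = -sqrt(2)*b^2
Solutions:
 f(b) = C1 - 3*b^4/4 + sqrt(2)*b^3/3 - 2*b + cos(3*b)


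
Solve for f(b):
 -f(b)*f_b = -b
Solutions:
 f(b) = -sqrt(C1 + b^2)
 f(b) = sqrt(C1 + b^2)


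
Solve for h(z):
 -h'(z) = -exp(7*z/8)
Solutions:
 h(z) = C1 + 8*exp(7*z/8)/7


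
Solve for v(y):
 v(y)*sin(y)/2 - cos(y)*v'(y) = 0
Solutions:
 v(y) = C1/sqrt(cos(y))


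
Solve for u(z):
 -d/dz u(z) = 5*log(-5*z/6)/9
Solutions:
 u(z) = C1 - 5*z*log(-z)/9 + 5*z*(-log(5) + 1 + log(6))/9


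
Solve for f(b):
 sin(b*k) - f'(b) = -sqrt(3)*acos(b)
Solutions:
 f(b) = C1 + sqrt(3)*(b*acos(b) - sqrt(1 - b^2)) + Piecewise((-cos(b*k)/k, Ne(k, 0)), (0, True))


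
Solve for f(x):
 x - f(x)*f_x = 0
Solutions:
 f(x) = -sqrt(C1 + x^2)
 f(x) = sqrt(C1 + x^2)


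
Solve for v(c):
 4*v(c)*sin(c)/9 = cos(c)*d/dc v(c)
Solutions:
 v(c) = C1/cos(c)^(4/9)


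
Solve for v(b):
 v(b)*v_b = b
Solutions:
 v(b) = -sqrt(C1 + b^2)
 v(b) = sqrt(C1 + b^2)


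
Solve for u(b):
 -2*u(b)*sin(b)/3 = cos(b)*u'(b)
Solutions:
 u(b) = C1*cos(b)^(2/3)


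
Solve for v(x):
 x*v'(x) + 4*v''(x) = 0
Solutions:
 v(x) = C1 + C2*erf(sqrt(2)*x/4)


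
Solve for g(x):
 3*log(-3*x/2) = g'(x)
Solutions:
 g(x) = C1 + 3*x*log(-x) + 3*x*(-1 - log(2) + log(3))


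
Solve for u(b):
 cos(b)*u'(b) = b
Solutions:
 u(b) = C1 + Integral(b/cos(b), b)


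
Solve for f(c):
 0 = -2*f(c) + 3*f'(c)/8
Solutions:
 f(c) = C1*exp(16*c/3)


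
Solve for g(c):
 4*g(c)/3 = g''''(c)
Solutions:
 g(c) = C1*exp(-sqrt(2)*3^(3/4)*c/3) + C2*exp(sqrt(2)*3^(3/4)*c/3) + C3*sin(sqrt(2)*3^(3/4)*c/3) + C4*cos(sqrt(2)*3^(3/4)*c/3)


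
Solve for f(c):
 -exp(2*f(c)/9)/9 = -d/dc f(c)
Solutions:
 f(c) = 9*log(-sqrt(-1/(C1 + c))) - 9*log(2)/2 + 18*log(3)
 f(c) = 9*log(-1/(C1 + c))/2 - 9*log(2)/2 + 18*log(3)


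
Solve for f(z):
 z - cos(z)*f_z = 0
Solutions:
 f(z) = C1 + Integral(z/cos(z), z)


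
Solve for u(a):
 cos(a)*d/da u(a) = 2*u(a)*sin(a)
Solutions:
 u(a) = C1/cos(a)^2


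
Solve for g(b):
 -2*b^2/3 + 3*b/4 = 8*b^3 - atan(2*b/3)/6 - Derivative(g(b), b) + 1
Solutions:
 g(b) = C1 + 2*b^4 + 2*b^3/9 - 3*b^2/8 - b*atan(2*b/3)/6 + b + log(4*b^2 + 9)/8


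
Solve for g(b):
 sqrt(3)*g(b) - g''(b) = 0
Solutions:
 g(b) = C1*exp(-3^(1/4)*b) + C2*exp(3^(1/4)*b)


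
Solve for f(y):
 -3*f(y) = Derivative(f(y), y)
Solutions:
 f(y) = C1*exp(-3*y)


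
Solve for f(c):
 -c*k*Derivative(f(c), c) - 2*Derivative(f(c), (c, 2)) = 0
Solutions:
 f(c) = Piecewise((-sqrt(pi)*C1*erf(c*sqrt(k)/2)/sqrt(k) - C2, (k > 0) | (k < 0)), (-C1*c - C2, True))


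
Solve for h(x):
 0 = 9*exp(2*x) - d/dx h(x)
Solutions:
 h(x) = C1 + 9*exp(2*x)/2


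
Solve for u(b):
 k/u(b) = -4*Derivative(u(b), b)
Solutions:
 u(b) = -sqrt(C1 - 2*b*k)/2
 u(b) = sqrt(C1 - 2*b*k)/2


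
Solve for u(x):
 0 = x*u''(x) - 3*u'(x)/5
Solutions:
 u(x) = C1 + C2*x^(8/5)


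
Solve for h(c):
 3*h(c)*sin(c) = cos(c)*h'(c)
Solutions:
 h(c) = C1/cos(c)^3


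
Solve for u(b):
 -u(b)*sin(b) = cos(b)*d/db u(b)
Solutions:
 u(b) = C1*cos(b)


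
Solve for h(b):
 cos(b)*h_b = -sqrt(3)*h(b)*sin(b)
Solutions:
 h(b) = C1*cos(b)^(sqrt(3))


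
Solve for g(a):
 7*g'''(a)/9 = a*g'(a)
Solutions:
 g(a) = C1 + Integral(C2*airyai(21^(2/3)*a/7) + C3*airybi(21^(2/3)*a/7), a)


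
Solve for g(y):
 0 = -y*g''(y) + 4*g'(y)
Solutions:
 g(y) = C1 + C2*y^5


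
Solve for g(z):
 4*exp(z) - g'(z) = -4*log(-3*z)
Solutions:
 g(z) = C1 + 4*z*log(-z) + 4*z*(-1 + log(3)) + 4*exp(z)


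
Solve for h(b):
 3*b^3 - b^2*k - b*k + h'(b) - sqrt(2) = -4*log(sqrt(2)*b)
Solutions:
 h(b) = C1 - 3*b^4/4 + b^3*k/3 + b^2*k/2 - 4*b*log(b) - b*log(4) + sqrt(2)*b + 4*b


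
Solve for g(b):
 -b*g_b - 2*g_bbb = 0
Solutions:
 g(b) = C1 + Integral(C2*airyai(-2^(2/3)*b/2) + C3*airybi(-2^(2/3)*b/2), b)


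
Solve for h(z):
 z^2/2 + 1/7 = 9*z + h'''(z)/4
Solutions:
 h(z) = C1 + C2*z + C3*z^2 + z^5/30 - 3*z^4/2 + 2*z^3/21


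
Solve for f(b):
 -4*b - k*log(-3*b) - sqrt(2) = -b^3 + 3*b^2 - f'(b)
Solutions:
 f(b) = C1 - b^4/4 + b^3 + 2*b^2 + b*k*log(-b) + b*(-k + k*log(3) + sqrt(2))


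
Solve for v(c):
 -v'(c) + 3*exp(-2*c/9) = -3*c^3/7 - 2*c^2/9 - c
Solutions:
 v(c) = C1 + 3*c^4/28 + 2*c^3/27 + c^2/2 - 27*exp(-2*c/9)/2


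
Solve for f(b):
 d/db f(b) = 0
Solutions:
 f(b) = C1


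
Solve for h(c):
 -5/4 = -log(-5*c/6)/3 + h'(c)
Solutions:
 h(c) = C1 + c*log(-c)/3 + c*(-19 - 4*log(6) + 4*log(5))/12


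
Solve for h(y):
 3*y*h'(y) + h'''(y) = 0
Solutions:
 h(y) = C1 + Integral(C2*airyai(-3^(1/3)*y) + C3*airybi(-3^(1/3)*y), y)


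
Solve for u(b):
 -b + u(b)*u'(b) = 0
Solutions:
 u(b) = -sqrt(C1 + b^2)
 u(b) = sqrt(C1 + b^2)


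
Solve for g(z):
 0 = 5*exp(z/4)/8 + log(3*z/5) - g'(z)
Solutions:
 g(z) = C1 + z*log(z) + z*(-log(5) - 1 + log(3)) + 5*exp(z/4)/2


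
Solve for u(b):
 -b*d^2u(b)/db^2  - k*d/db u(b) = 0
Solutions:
 u(b) = C1 + b^(1 - re(k))*(C2*sin(log(b)*Abs(im(k))) + C3*cos(log(b)*im(k)))


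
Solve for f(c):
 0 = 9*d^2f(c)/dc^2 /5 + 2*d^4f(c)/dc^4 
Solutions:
 f(c) = C1 + C2*c + C3*sin(3*sqrt(10)*c/10) + C4*cos(3*sqrt(10)*c/10)


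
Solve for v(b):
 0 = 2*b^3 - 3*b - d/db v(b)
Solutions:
 v(b) = C1 + b^4/2 - 3*b^2/2


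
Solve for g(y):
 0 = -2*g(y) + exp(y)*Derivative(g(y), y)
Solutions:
 g(y) = C1*exp(-2*exp(-y))


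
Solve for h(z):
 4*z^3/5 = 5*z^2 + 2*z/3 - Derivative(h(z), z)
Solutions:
 h(z) = C1 - z^4/5 + 5*z^3/3 + z^2/3


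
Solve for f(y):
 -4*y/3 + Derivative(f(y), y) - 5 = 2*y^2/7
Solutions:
 f(y) = C1 + 2*y^3/21 + 2*y^2/3 + 5*y


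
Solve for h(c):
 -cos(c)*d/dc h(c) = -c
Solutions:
 h(c) = C1 + Integral(c/cos(c), c)


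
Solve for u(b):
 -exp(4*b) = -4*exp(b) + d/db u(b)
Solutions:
 u(b) = C1 - exp(4*b)/4 + 4*exp(b)


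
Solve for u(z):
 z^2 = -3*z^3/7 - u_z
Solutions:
 u(z) = C1 - 3*z^4/28 - z^3/3


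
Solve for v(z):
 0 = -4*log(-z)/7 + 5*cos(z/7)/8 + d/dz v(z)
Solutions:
 v(z) = C1 + 4*z*log(-z)/7 - 4*z/7 - 35*sin(z/7)/8


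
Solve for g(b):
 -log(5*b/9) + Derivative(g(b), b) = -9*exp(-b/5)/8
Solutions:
 g(b) = C1 + b*log(b) + b*(-2*log(3) - 1 + log(5)) + 45*exp(-b/5)/8


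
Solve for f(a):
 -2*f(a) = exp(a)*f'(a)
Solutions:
 f(a) = C1*exp(2*exp(-a))


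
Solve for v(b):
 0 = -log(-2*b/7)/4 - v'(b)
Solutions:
 v(b) = C1 - b*log(-b)/4 + b*(-log(2) + 1 + log(7))/4


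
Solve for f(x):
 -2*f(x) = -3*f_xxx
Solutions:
 f(x) = C3*exp(2^(1/3)*3^(2/3)*x/3) + (C1*sin(2^(1/3)*3^(1/6)*x/2) + C2*cos(2^(1/3)*3^(1/6)*x/2))*exp(-2^(1/3)*3^(2/3)*x/6)


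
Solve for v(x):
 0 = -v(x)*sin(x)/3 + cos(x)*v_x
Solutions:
 v(x) = C1/cos(x)^(1/3)


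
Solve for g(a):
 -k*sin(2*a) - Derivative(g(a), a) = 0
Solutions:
 g(a) = C1 + k*cos(2*a)/2


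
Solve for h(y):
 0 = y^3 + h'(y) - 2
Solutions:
 h(y) = C1 - y^4/4 + 2*y


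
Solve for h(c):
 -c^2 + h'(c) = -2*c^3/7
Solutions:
 h(c) = C1 - c^4/14 + c^3/3


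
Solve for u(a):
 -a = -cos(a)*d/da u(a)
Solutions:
 u(a) = C1 + Integral(a/cos(a), a)


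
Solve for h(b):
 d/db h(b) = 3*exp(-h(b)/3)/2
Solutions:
 h(b) = 3*log(C1 + b/2)


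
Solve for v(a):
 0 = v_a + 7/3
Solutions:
 v(a) = C1 - 7*a/3


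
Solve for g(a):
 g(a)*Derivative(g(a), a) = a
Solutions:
 g(a) = -sqrt(C1 + a^2)
 g(a) = sqrt(C1 + a^2)


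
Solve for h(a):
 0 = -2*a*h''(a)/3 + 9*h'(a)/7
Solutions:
 h(a) = C1 + C2*a^(41/14)


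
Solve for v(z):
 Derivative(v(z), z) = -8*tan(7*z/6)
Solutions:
 v(z) = C1 + 48*log(cos(7*z/6))/7


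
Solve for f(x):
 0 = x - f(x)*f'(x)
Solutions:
 f(x) = -sqrt(C1 + x^2)
 f(x) = sqrt(C1 + x^2)


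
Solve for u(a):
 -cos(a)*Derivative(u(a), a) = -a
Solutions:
 u(a) = C1 + Integral(a/cos(a), a)


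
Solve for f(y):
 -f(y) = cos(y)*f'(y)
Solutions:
 f(y) = C1*sqrt(sin(y) - 1)/sqrt(sin(y) + 1)


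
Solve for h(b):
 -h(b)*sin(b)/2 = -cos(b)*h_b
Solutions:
 h(b) = C1/sqrt(cos(b))


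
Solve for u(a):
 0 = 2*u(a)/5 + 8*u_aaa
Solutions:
 u(a) = C3*exp(-50^(1/3)*a/10) + (C1*sin(sqrt(3)*50^(1/3)*a/20) + C2*cos(sqrt(3)*50^(1/3)*a/20))*exp(50^(1/3)*a/20)


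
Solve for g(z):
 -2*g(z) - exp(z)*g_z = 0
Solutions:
 g(z) = C1*exp(2*exp(-z))


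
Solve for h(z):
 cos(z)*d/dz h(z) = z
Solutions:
 h(z) = C1 + Integral(z/cos(z), z)


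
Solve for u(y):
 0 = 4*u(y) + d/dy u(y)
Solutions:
 u(y) = C1*exp(-4*y)


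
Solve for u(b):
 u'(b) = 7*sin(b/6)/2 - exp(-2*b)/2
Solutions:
 u(b) = C1 - 21*cos(b/6) + exp(-2*b)/4
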